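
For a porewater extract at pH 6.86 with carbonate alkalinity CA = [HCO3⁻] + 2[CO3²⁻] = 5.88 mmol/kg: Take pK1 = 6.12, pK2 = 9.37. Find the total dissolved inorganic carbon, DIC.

DIC = 6.93 mmol/kg

CA = [HCO3⁻] + 2[CO3²⁻] = (α₁ + 2α₂)·DIC
At pH 6.86: [H⁺]/K1 = 10^-0.74 = 0.18197, K2/[H⁺] = 10^-2.51 = 0.0030903
α₁ = 1/(1 + 0.18197 + 0.0030903) = 1/1.1851 = 0.8438; α₂ = α₁·K2/[H⁺] = 0.002608
α₁ + 2α₂ = 0.8491
DIC = CA / (α₁ + 2α₂) = 5.88 / 0.8491 = 6.93 mmol/kg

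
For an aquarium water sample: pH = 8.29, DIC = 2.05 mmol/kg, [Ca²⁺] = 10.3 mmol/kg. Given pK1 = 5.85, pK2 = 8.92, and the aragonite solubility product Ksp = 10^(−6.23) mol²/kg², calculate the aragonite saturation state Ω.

Ω = 6.79

α₂ = 1 / (1 + [H⁺]/K2 + [H⁺]²/(K1K2)) = 1 / (1 + 10^+0.63 + 10^-1.81)
   = 1 / (1 + 4.2658 + 0.015488) = 1/5.2813 = 0.1893
[CO3²⁻] = α₂ × DIC = 0.1893 × 2.05 = 0.3882 mmol/kg
Ksp = 10^(−6.23) = 5.888×10^-7
Ω = [Ca²⁺][CO3²⁻]/Ksp = (10.3×10^-3)(3.882×10^-4) / 5.888×10^-7 = 6.79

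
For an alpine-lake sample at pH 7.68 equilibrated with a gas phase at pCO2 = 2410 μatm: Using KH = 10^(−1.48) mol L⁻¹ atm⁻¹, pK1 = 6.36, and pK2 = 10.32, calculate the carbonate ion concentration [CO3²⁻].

[CO3²⁻] = 3.82 μmol/L

[CO2*] = KH · pCO2 = 10^(−1.48) × 2410×10^-6 = 7.980×10^-5 mol/L
α₀ = 1/(1 + K1/[H⁺] + K1K2/[H⁺]²) = 1/(1 + 10^+1.32 + 10^-1.32) = 0.04558
DIC = [CO2*]/α₀ = 7.980×10^-5 / 0.04558 = 1.751 mmol/L
[CO3²⁻] = α₂·DIC; α₂ = 0.002181, so [CO3²⁻] = 0.002181 × 1.751 = 0.00382 mmol/L = 3.82 μmol/L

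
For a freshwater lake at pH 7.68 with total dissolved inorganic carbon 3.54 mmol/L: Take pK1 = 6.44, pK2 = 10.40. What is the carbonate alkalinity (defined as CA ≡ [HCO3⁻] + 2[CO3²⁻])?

CA = [HCO3⁻] + 2[CO3²⁻] = (α₁ + 2α₂)·DIC
At pH 7.68: [H⁺]/K1 = 10^-1.24 = 0.057544, K2/[H⁺] = 10^-2.72 = 0.0019055
α₁ = 1/(1 + 0.057544 + 0.0019055) = 1/1.0594 = 0.9439; α₂ = α₁·K2/[H⁺] = 0.001799
α₁ + 2α₂ = 0.9475
CA = 0.9475 × 3.54 = 3.35 mmol/L

CA = 3.35 mmol/L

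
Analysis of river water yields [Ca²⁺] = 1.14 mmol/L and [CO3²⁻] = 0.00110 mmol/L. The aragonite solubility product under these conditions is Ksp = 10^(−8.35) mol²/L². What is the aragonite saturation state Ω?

Ksp = 10^(−8.35) = 4.467×10^-9
Ω = [Ca²⁺][CO3²⁻]/Ksp = (1.14×10^-3)(0.00110×10^-3) / 4.467×10^-9 = 0.281

Ω = 0.281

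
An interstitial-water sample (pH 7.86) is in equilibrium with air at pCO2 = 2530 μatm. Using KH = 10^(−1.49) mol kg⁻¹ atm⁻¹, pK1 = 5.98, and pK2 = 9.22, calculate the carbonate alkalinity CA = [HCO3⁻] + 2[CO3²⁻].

CA = 6.75 mmol/kg

[CO2*] = KH · pCO2 = 10^(−1.49) × 2530×10^-6 = 8.187×10^-5 mol/kg
α₀ = 1/(1 + K1/[H⁺] + K1K2/[H⁺]²) = 1/(1 + 10^+1.88 + 10^+0.52) = 0.01247
DIC = [CO2*]/α₀ = 8.187×10^-5 / 0.01247 = 6.563 mmol/kg
CA = (α₁ + 2α₂)·DIC = (0.9462 + 2×0.04130) × 6.563 = 6.75 mmol/kg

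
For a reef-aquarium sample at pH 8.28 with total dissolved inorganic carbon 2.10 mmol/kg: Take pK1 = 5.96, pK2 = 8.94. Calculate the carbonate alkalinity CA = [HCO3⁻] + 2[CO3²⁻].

CA = [HCO3⁻] + 2[CO3²⁻] = (α₁ + 2α₂)·DIC
At pH 8.28: [H⁺]/K1 = 10^-2.32 = 0.0047863, K2/[H⁺] = 10^-0.66 = 0.21878
α₁ = 1/(1 + 0.0047863 + 0.21878) = 1/1.2236 = 0.8173; α₂ = α₁·K2/[H⁺] = 0.1788
α₁ + 2α₂ = 1.1749
CA = 1.1749 × 2.10 = 2.47 mmol/kg

CA = 2.47 mmol/kg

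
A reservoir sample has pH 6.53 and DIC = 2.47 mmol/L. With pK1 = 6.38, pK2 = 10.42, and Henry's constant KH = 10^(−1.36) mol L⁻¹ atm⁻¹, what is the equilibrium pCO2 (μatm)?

pCO2 = 2.35×10^4 μatm

α₀ = 1 / (1 + K1/[H⁺] + K1K2/[H⁺]²) = 1 / (1 + 10^+0.15 + 10^-3.74)
   = 1 / (1 + 1.4125 + 0.00018197) = 1/2.4127 = 0.4145
[CO2*] = α₀ × DIC = 0.4145 × 2.47 = 1.024 mmol/L
pCO2 = [CO2*]/KH = 1.024×10^-3 / 4.365×10^-2 = 2.35×10^4 μatm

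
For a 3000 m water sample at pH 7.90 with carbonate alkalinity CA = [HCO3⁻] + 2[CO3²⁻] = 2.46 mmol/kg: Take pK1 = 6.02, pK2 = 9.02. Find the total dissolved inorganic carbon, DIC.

CA = [HCO3⁻] + 2[CO3²⁻] = (α₁ + 2α₂)·DIC
At pH 7.90: [H⁺]/K1 = 10^-1.88 = 0.013183, K2/[H⁺] = 10^-1.12 = 0.075858
α₁ = 1/(1 + 0.013183 + 0.075858) = 1/1.0890 = 0.9182; α₂ = α₁·K2/[H⁺] = 0.06966
α₁ + 2α₂ = 1.0576
DIC = CA / (α₁ + 2α₂) = 2.46 / 1.0576 = 2.33 mmol/kg

DIC = 2.33 mmol/kg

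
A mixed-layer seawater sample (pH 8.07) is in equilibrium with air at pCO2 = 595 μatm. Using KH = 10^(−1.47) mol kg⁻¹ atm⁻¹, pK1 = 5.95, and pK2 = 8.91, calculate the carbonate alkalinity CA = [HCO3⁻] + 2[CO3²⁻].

[CO2*] = KH · pCO2 = 10^(−1.47) × 595×10^-6 = 2.016×10^-5 mol/kg
α₀ = 1/(1 + K1/[H⁺] + K1K2/[H⁺]²) = 1/(1 + 10^+2.12 + 10^+1.28) = 0.006584
DIC = [CO2*]/α₀ = 2.016×10^-5 / 0.006584 = 3.062 mmol/kg
CA = (α₁ + 2α₂)·DIC = (0.8680 + 2×0.1255) × 3.062 = 3.43 mmol/kg

CA = 3.43 mmol/kg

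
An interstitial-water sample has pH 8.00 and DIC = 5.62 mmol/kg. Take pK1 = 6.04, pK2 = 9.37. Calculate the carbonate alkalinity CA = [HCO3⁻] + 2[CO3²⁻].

CA = [HCO3⁻] + 2[CO3²⁻] = (α₁ + 2α₂)·DIC
At pH 8.00: [H⁺]/K1 = 10^-1.96 = 0.010965, K2/[H⁺] = 10^-1.37 = 0.042658
α₁ = 1/(1 + 0.010965 + 0.042658) = 1/1.0536 = 0.9491; α₂ = α₁·K2/[H⁺] = 0.04049
α₁ + 2α₂ = 1.0301
CA = 1.0301 × 5.62 = 5.79 mmol/kg

CA = 5.79 mmol/kg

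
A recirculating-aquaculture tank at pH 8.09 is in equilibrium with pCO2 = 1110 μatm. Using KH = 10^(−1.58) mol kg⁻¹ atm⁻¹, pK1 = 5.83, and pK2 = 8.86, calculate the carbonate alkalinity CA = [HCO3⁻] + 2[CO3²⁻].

[CO2*] = KH · pCO2 = 10^(−1.58) × 1110×10^-6 = 2.920×10^-5 mol/kg
α₀ = 1/(1 + K1/[H⁺] + K1K2/[H⁺]²) = 1/(1 + 10^+2.26 + 10^+1.49) = 0.004676
DIC = [CO2*]/α₀ = 2.920×10^-5 / 0.004676 = 6.244 mmol/kg
CA = (α₁ + 2α₂)·DIC = (0.8508 + 2×0.1445) × 6.244 = 7.12 mmol/kg

CA = 7.12 mmol/kg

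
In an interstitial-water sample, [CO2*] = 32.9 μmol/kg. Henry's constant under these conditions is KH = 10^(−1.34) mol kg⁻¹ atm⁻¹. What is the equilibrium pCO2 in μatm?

KH = 10^(−1.34) = 4.571×10^-2 mol kg⁻¹ atm⁻¹
pCO2 = [CO2*]/KH = 32.9×10^-6 / 4.571×10^-2 = 7.20×10^-4 atm = 720 μatm

pCO2 = 720 μatm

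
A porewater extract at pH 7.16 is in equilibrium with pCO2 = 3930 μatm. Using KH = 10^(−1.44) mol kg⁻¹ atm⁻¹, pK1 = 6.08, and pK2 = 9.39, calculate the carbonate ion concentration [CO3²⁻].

[CO2*] = KH · pCO2 = 10^(−1.44) × 3930×10^-6 = 1.427×10^-4 mol/kg
α₀ = 1/(1 + K1/[H⁺] + K1K2/[H⁺]²) = 1/(1 + 10^+1.08 + 10^-1.15) = 0.07637
DIC = [CO2*]/α₀ = 1.427×10^-4 / 0.07637 = 1.868 mmol/kg
[CO3²⁻] = α₂·DIC; α₂ = 0.005407, so [CO3²⁻] = 0.005407 × 1.868 = 0.0101 mmol/kg = 10.1 μmol/kg

[CO3²⁻] = 10.1 μmol/kg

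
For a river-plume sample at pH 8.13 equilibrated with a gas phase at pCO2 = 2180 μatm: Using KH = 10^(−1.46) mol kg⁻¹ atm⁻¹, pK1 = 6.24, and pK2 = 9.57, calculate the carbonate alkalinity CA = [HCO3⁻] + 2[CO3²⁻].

[CO2*] = KH · pCO2 = 10^(−1.46) × 2180×10^-6 = 7.559×10^-5 mol/kg
α₀ = 1/(1 + K1/[H⁺] + K1K2/[H⁺]²) = 1/(1 + 10^+1.89 + 10^+0.45) = 0.01228
DIC = [CO2*]/α₀ = 7.559×10^-5 / 0.01228 = 6.156 mmol/kg
CA = (α₁ + 2α₂)·DIC = (0.9531 + 2×0.03461) × 6.156 = 6.29 mmol/kg

CA = 6.29 mmol/kg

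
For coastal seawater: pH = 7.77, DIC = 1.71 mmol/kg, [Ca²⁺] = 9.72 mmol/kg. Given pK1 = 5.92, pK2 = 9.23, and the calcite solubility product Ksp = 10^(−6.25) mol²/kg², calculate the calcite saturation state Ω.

α₂ = 1 / (1 + [H⁺]/K2 + [H⁺]²/(K1K2)) = 1 / (1 + 10^+1.46 + 10^-0.39)
   = 1 / (1 + 28.840 + 0.40738) = 1/30.248 = 0.03306
[CO3²⁻] = α₂ × DIC = 0.03306 × 1.71 = 0.05653 mmol/kg
Ksp = 10^(−6.25) = 5.623×10^-7
Ω = [Ca²⁺][CO3²⁻]/Ksp = (9.72×10^-3)(5.653×10^-5) / 5.623×10^-7 = 0.977

Ω = 0.977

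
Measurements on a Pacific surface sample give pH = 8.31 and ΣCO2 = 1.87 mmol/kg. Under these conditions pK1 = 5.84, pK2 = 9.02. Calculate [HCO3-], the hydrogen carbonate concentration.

[HCO3⁻] = 1.56 mmol/kg

α₁ = 1 / (1 + [H⁺]/K1 + K2/[H⁺]) = 1 / (1 + 10^-2.47 + 10^-0.71)
   = 1 / (1 + 0.0033884 + 0.19498) = 1/1.1984 = 0.8345
[HCO3⁻] = α₁ × DIC = 0.8345 × 1.87 = 1.56 mmol/kg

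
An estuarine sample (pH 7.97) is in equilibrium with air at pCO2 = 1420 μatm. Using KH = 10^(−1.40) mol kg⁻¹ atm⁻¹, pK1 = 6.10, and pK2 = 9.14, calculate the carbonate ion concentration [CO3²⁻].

[CO3²⁻] = 0.283 mmol/kg

[CO2*] = KH · pCO2 = 10^(−1.40) × 1420×10^-6 = 5.653×10^-5 mol/kg
α₀ = 1/(1 + K1/[H⁺] + K1K2/[H⁺]²) = 1/(1 + 10^+1.87 + 10^+0.70) = 0.01248
DIC = [CO2*]/α₀ = 5.653×10^-5 / 0.01248 = 4.531 mmol/kg
[CO3²⁻] = α₂·DIC; α₂ = 0.06254, so [CO3²⁻] = 0.06254 × 4.531 = 0.283 mmol/kg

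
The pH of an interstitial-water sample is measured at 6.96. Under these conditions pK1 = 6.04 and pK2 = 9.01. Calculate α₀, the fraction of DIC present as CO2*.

α₀ = 1 / (1 + K1/[H⁺] + K1K2/[H⁺]²) = 1 / (1 + 10^+0.92 + 10^-1.13)
   = 1 / (1 + 8.3176 + 0.074131) = 1/9.3918 = 0.1065

α₀ = 0.106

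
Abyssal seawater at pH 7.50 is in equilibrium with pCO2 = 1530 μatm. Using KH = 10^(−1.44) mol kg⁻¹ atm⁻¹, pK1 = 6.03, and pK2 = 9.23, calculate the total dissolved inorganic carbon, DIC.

[CO2*] = KH · pCO2 = 10^(−1.44) × 1530×10^-6 = 5.555×10^-5 mol/kg
α₀ = 1/(1 + K1/[H⁺] + K1K2/[H⁺]²) = 1/(1 + 10^+1.47 + 10^-0.26) = 0.03219
DIC = [CO2*]/α₀ = 5.555×10^-5 / 0.03219 = 1.73 mmol/kg

DIC = 1.73 mmol/kg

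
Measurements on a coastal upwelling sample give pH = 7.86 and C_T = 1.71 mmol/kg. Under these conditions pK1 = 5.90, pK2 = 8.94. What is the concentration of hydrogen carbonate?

[HCO3⁻] = 1.56 mmol/kg

α₁ = 1 / (1 + [H⁺]/K1 + K2/[H⁺]) = 1 / (1 + 10^-1.96 + 10^-1.08)
   = 1 / (1 + 0.010965 + 0.083176) = 1/1.0941 = 0.9140
[HCO3⁻] = α₁ × DIC = 0.9140 × 1.71 = 1.56 mmol/kg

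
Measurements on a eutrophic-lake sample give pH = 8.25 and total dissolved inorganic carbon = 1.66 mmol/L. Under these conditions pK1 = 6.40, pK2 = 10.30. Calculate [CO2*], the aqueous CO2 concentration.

α₀ = 1 / (1 + K1/[H⁺] + K1K2/[H⁺]²) = 1 / (1 + 10^+1.85 + 10^-0.20)
   = 1 / (1 + 70.795 + 0.63096) = 1/72.426 = 0.01381
[CO2*] = α₀ × DIC = 0.01381 × 1.66 = 0.0229 mmol/L

[CO2*] = 0.0229 mmol/L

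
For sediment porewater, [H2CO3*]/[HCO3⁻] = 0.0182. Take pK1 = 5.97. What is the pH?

pH = 7.71

From K1 = [H⁺][HCO3⁻]/[H2CO3*]:  pH = pK1 − log₁₀([H2CO3*]/[HCO3⁻])
log₁₀(0.0182) = -1.740
pH = 5.97 − (-1.740) = 7.71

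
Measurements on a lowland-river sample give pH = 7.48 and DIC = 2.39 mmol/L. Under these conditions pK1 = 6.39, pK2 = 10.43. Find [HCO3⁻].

α₁ = 1 / (1 + [H⁺]/K1 + K2/[H⁺]) = 1 / (1 + 10^-1.09 + 10^-2.95)
   = 1 / (1 + 0.081283 + 0.0011220) = 1/1.0824 = 0.9239
[HCO3⁻] = α₁ × DIC = 0.9239 × 2.39 = 2.21 mmol/L

[HCO3⁻] = 2.21 mmol/L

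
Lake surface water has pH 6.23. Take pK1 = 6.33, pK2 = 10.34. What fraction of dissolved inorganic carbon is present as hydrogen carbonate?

α₁ = 0.443

α₁ = 1 / (1 + [H⁺]/K1 + K2/[H⁺]) = 1 / (1 + 10^+0.10 + 10^-4.11)
   = 1 / (1 + 1.2589 + 7.7625×10^-5) = 1/2.2590 = 0.4427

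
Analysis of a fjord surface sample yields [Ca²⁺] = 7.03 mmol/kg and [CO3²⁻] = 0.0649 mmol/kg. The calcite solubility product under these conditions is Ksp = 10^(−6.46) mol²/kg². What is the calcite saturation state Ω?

Ω = 1.32

Ksp = 10^(−6.46) = 3.467×10^-7
Ω = [Ca²⁺][CO3²⁻]/Ksp = (7.03×10^-3)(0.0649×10^-3) / 3.467×10^-7 = 1.32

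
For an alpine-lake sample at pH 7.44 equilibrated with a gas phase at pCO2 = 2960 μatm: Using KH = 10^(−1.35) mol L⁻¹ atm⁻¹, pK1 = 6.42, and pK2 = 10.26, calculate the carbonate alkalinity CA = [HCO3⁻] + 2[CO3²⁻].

[CO2*] = KH · pCO2 = 10^(−1.35) × 2960×10^-6 = 1.322×10^-4 mol/L
α₀ = 1/(1 + K1/[H⁺] + K1K2/[H⁺]²) = 1/(1 + 10^+1.02 + 10^-1.80) = 0.08705
DIC = [CO2*]/α₀ = 1.322×10^-4 / 0.08705 = 1.519 mmol/L
CA = (α₁ + 2α₂)·DIC = (0.9116 + 2×0.001380) × 1.519 = 1.39 mmol/L

CA = 1.39 mmol/L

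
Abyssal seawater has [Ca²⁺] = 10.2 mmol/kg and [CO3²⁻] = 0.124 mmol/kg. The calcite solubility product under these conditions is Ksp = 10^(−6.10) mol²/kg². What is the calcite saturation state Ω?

Ksp = 10^(−6.10) = 7.943×10^-7
Ω = [Ca²⁺][CO3²⁻]/Ksp = (10.2×10^-3)(0.124×10^-3) / 7.943×10^-7 = 1.59

Ω = 1.59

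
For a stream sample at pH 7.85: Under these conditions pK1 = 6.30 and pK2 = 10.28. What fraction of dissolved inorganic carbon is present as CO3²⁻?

α₂ = 0.00360

α₂ = 1 / (1 + [H⁺]/K2 + [H⁺]²/(K1K2)) = 1 / (1 + 10^+2.43 + 10^+0.88)
   = 1 / (1 + 269.15 + 7.5858) = 1/277.74 = 0.003600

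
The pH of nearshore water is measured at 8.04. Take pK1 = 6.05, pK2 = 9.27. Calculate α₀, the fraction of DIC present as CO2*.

α₀ = 0.00957

α₀ = 1 / (1 + K1/[H⁺] + K1K2/[H⁺]²) = 1 / (1 + 10^+1.99 + 10^+0.76)
   = 1 / (1 + 97.724 + 5.7544) = 1/104.48 = 0.009571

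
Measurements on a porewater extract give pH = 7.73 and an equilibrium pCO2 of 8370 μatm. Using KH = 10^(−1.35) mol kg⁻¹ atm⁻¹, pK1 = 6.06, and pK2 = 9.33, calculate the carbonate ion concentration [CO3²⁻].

[CO2*] = KH · pCO2 = 10^(−1.35) × 8370×10^-6 = 3.739×10^-4 mol/kg
α₀ = 1/(1 + K1/[H⁺] + K1K2/[H⁺]²) = 1/(1 + 10^+1.67 + 10^+0.07) = 0.02043
DIC = [CO2*]/α₀ = 3.739×10^-4 / 0.02043 = 18.30 mmol/kg
[CO3²⁻] = α₂·DIC; α₂ = 0.02400, so [CO3²⁻] = 0.02400 × 18.30 = 0.439 mmol/kg

[CO3²⁻] = 0.439 mmol/kg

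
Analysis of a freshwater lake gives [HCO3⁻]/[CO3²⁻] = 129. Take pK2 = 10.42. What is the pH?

pH = 8.31

From K2 = [H⁺][CO3²⁻]/[HCO3⁻]:  pH = pK2 − log₁₀([HCO3⁻]/[CO3²⁻])
log₁₀(129) = +2.111
pH = 10.42 − (+2.111) = 8.31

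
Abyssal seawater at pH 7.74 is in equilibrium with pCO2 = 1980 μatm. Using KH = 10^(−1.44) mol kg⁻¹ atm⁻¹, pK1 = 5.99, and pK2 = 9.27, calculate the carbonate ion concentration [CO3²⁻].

[CO2*] = KH · pCO2 = 10^(−1.44) × 1980×10^-6 = 7.189×10^-5 mol/kg
α₀ = 1/(1 + K1/[H⁺] + K1K2/[H⁺]²) = 1/(1 + 10^+1.75 + 10^+0.22) = 0.01698
DIC = [CO2*]/α₀ = 7.189×10^-5 / 0.01698 = 4.234 mmol/kg
[CO3²⁻] = α₂·DIC; α₂ = 0.02818, so [CO3²⁻] = 0.02818 × 4.234 = 0.119 mmol/kg

[CO3²⁻] = 0.119 mmol/kg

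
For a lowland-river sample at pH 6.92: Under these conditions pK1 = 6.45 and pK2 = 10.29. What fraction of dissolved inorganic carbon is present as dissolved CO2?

α₀ = 0.253

α₀ = 1 / (1 + K1/[H⁺] + K1K2/[H⁺]²) = 1 / (1 + 10^+0.47 + 10^-2.90)
   = 1 / (1 + 2.9512 + 0.0012589) = 1/3.9525 = 0.2530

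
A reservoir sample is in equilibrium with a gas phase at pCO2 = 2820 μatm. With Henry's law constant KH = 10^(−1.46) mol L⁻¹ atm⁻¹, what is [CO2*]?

[CO2*] = 97.8 μmol/L

KH = 10^(−1.46) = 3.467×10^-2 mol L⁻¹ atm⁻¹
[CO2*] = KH · pCO2 = 3.467×10^-2 × 2820×10^-6 atm = 9.78×10^-5 mol/L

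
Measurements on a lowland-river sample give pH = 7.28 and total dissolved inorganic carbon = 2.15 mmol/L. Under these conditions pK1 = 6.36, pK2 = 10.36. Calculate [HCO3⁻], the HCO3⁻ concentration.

α₁ = 1 / (1 + [H⁺]/K1 + K2/[H⁺]) = 1 / (1 + 10^-0.92 + 10^-3.08)
   = 1 / (1 + 0.12023 + 0.00083176) = 1/1.1211 = 0.8920
[HCO3⁻] = α₁ × DIC = 0.8920 × 2.15 = 1.92 mmol/L

[HCO3⁻] = 1.92 mmol/L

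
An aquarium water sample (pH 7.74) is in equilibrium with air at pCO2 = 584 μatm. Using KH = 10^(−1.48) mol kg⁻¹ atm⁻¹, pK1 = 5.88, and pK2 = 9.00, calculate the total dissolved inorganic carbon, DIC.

[CO2*] = KH · pCO2 = 10^(−1.48) × 584×10^-6 = 1.934×10^-5 mol/kg
α₀ = 1/(1 + K1/[H⁺] + K1K2/[H⁺]²) = 1/(1 + 10^+1.86 + 10^+0.60) = 0.01292
DIC = [CO2*]/α₀ = 1.934×10^-5 / 0.01292 = 1.50 mmol/kg

DIC = 1.50 mmol/kg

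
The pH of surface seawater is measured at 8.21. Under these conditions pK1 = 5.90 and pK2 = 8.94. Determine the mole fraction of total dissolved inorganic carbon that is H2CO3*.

α₀ = 1 / (1 + K1/[H⁺] + K1K2/[H⁺]²) = 1 / (1 + 10^+2.31 + 10^+1.58)
   = 1 / (1 + 204.17 + 38.019) = 1/243.19 = 0.004112

α₀ = 0.00411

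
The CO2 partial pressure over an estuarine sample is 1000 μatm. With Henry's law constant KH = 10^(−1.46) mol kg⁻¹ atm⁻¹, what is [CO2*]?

[CO2*] = 34.7 μmol/kg

KH = 10^(−1.46) = 3.467×10^-2 mol kg⁻¹ atm⁻¹
[CO2*] = KH · pCO2 = 3.467×10^-2 × 1000×10^-6 atm = 3.47×10^-5 mol/kg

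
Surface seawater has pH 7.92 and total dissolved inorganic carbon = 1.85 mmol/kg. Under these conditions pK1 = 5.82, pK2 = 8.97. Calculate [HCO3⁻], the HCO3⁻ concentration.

[HCO3⁻] = 1.69 mmol/kg

α₁ = 1 / (1 + [H⁺]/K1 + K2/[H⁺]) = 1 / (1 + 10^-2.10 + 10^-1.05)
   = 1 / (1 + 0.0079433 + 0.089125) = 1/1.0971 = 0.9115
[HCO3⁻] = α₁ × DIC = 0.9115 × 1.85 = 1.69 mmol/kg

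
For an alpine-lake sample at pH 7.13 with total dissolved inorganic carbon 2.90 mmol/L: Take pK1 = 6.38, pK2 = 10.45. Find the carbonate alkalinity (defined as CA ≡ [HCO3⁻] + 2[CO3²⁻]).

CA = 2.46 mmol/L

CA = [HCO3⁻] + 2[CO3²⁻] = (α₁ + 2α₂)·DIC
At pH 7.13: [H⁺]/K1 = 10^-0.75 = 0.17783, K2/[H⁺] = 10^-3.32 = 0.00047863
α₁ = 1/(1 + 0.17783 + 0.00047863) = 1/1.1783 = 0.8487; α₂ = α₁·K2/[H⁺] = 0.0004062
α₁ + 2α₂ = 0.8495
CA = 0.8495 × 2.90 = 2.46 mmol/L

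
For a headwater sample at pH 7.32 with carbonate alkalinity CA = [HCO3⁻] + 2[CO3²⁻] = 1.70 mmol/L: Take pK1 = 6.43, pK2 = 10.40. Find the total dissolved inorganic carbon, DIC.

CA = [HCO3⁻] + 2[CO3²⁻] = (α₁ + 2α₂)·DIC
At pH 7.32: [H⁺]/K1 = 10^-0.89 = 0.12882, K2/[H⁺] = 10^-3.08 = 0.00083176
α₁ = 1/(1 + 0.12882 + 0.00083176) = 1/1.1297 = 0.8852; α₂ = α₁·K2/[H⁺] = 0.0007363
α₁ + 2α₂ = 0.8867
DIC = CA / (α₁ + 2α₂) = 1.70 / 0.8867 = 1.92 mmol/L

DIC = 1.92 mmol/L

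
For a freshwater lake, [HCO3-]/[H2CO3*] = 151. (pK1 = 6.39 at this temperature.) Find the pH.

From K1 = [H⁺][HCO3-]/[H2CO3*]:  pH = pK1 + log₁₀([HCO3-]/[H2CO3*])
log₁₀(151) = +2.179
pH = 6.39 + (+2.179) = 8.57

pH = 8.57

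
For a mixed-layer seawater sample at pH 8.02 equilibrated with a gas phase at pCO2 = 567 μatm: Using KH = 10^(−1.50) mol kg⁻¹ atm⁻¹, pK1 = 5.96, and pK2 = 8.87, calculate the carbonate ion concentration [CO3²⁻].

[CO3²⁻] = 0.291 mmol/kg

[CO2*] = KH · pCO2 = 10^(−1.50) × 567×10^-6 = 1.793×10^-5 mol/kg
α₀ = 1/(1 + K1/[H⁺] + K1K2/[H⁺]²) = 1/(1 + 10^+2.06 + 10^+1.21) = 0.007574
DIC = [CO2*]/α₀ = 1.793×10^-5 / 0.007574 = 2.367 mmol/kg
[CO3²⁻] = α₂·DIC; α₂ = 0.1228, so [CO3²⁻] = 0.1228 × 2.367 = 0.291 mmol/kg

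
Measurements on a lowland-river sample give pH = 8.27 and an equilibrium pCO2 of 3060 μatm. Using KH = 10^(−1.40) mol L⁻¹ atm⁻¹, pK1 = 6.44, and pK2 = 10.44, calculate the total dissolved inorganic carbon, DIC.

DIC = 8.41 mmol/L

[CO2*] = KH · pCO2 = 10^(−1.40) × 3060×10^-6 = 1.218×10^-4 mol/L
α₀ = 1/(1 + K1/[H⁺] + K1K2/[H⁺]²) = 1/(1 + 10^+1.83 + 10^-0.34) = 0.01448
DIC = [CO2*]/α₀ = 1.218×10^-4 / 0.01448 = 8.41 mmol/L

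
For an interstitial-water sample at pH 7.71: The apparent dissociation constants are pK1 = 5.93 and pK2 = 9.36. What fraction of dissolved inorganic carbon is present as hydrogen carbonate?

α₁ = 0.962

α₁ = 1 / (1 + [H⁺]/K1 + K2/[H⁺]) = 1 / (1 + 10^-1.78 + 10^-1.65)
   = 1 / (1 + 0.016596 + 0.022387) = 1/1.0390 = 0.9625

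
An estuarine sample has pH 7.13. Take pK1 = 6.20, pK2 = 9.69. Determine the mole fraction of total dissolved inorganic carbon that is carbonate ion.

α₂ = 0.00246

α₂ = 1 / (1 + [H⁺]/K2 + [H⁺]²/(K1K2)) = 1 / (1 + 10^+2.56 + 10^+1.63)
   = 1 / (1 + 363.08 + 42.658) = 1/406.74 = 0.002459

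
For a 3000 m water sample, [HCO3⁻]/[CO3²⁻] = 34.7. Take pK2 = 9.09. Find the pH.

From K2 = [H⁺][CO3²⁻]/[HCO3⁻]:  pH = pK2 − log₁₀([HCO3⁻]/[CO3²⁻])
log₁₀(34.7) = +1.540
pH = 9.09 − (+1.540) = 7.55

pH = 7.55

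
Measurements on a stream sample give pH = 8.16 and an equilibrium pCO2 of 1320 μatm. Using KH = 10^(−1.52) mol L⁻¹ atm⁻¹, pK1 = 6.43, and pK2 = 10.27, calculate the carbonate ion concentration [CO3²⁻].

[CO2*] = KH · pCO2 = 10^(−1.52) × 1320×10^-6 = 3.986×10^-5 mol/L
α₀ = 1/(1 + K1/[H⁺] + K1K2/[H⁺]²) = 1/(1 + 10^+1.73 + 10^-0.38) = 0.01814
DIC = [CO2*]/α₀ = 3.986×10^-5 / 0.01814 = 2.197 mmol/L
[CO3²⁻] = α₂·DIC; α₂ = 0.007563, so [CO3²⁻] = 0.007563 × 2.197 = 0.0166 mmol/L = 16.6 μmol/L

[CO3²⁻] = 16.6 μmol/L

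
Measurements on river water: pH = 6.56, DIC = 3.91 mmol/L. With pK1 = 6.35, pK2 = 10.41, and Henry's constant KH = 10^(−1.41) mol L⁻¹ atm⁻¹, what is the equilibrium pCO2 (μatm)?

pCO2 = 3.83×10^4 μatm

α₀ = 1 / (1 + K1/[H⁺] + K1K2/[H⁺]²) = 1 / (1 + 10^+0.21 + 10^-3.64)
   = 1 / (1 + 1.6218 + 0.00022909) = 1/2.6220 = 0.3814
[CO2*] = α₀ × DIC = 0.3814 × 3.91 = 1.491 mmol/L
pCO2 = [CO2*]/KH = 1.491×10^-3 / 3.890×10^-2 = 3.83×10^4 μatm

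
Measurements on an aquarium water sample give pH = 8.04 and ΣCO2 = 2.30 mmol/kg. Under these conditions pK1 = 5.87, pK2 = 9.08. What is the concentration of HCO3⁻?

[HCO3⁻] = 2.09 mmol/kg

α₁ = 1 / (1 + [H⁺]/K1 + K2/[H⁺]) = 1 / (1 + 10^-2.17 + 10^-1.04)
   = 1 / (1 + 0.0067608 + 0.091201) = 1/1.0980 = 0.9108
[HCO3⁻] = α₁ × DIC = 0.9108 × 2.30 = 2.09 mmol/kg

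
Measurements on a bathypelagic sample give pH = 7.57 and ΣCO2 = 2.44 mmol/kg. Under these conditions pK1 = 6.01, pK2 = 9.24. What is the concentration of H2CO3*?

[CO2*] = 0.0641 mmol/kg

α₀ = 1 / (1 + K1/[H⁺] + K1K2/[H⁺]²) = 1 / (1 + 10^+1.56 + 10^-0.11)
   = 1 / (1 + 36.308 + 0.77625) = 1/38.084 = 0.02626
[CO2*] = α₀ × DIC = 0.02626 × 2.44 = 0.0641 mmol/kg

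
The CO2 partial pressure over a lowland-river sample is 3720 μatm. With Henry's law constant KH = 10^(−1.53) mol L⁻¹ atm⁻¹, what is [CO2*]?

KH = 10^(−1.53) = 2.951×10^-2 mol L⁻¹ atm⁻¹
[CO2*] = KH · pCO2 = 2.951×10^-2 × 3720×10^-6 atm = 1.10×10^-4 mol/L

[CO2*] = 110 μmol/L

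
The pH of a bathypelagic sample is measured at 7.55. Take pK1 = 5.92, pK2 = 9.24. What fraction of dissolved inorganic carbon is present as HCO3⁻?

α₁ = 1 / (1 + [H⁺]/K1 + K2/[H⁺]) = 1 / (1 + 10^-1.63 + 10^-1.69)
   = 1 / (1 + 0.023442 + 0.020417) = 1/1.0439 = 0.9580

α₁ = 0.958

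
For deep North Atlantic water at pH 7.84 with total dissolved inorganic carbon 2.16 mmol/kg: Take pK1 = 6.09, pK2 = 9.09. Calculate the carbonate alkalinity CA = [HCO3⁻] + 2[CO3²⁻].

CA = [HCO3⁻] + 2[CO3²⁻] = (α₁ + 2α₂)·DIC
At pH 7.84: [H⁺]/K1 = 10^-1.75 = 0.017783, K2/[H⁺] = 10^-1.25 = 0.056234
α₁ = 1/(1 + 0.017783 + 0.056234) = 1/1.0740 = 0.9311; α₂ = α₁·K2/[H⁺] = 0.05236
α₁ + 2α₂ = 1.0358
CA = 1.0358 × 2.16 = 2.24 mmol/kg

CA = 2.24 mmol/kg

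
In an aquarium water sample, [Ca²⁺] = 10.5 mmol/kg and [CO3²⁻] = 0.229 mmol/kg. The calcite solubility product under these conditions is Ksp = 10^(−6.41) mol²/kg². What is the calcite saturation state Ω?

Ω = 6.18

Ksp = 10^(−6.41) = 3.890×10^-7
Ω = [Ca²⁺][CO3²⁻]/Ksp = (10.5×10^-3)(0.229×10^-3) / 3.890×10^-7 = 6.18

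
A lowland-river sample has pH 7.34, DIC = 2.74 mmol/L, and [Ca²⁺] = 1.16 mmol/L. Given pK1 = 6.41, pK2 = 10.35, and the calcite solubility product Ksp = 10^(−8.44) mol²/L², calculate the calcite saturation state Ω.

Ω = 0.765

α₂ = 1 / (1 + [H⁺]/K2 + [H⁺]²/(K1K2)) = 1 / (1 + 10^+3.01 + 10^+2.08)
   = 1 / (1 + 1023.3 + 120.23) = 1/1144.5 = 0.0008737
[CO3²⁻] = α₂ × DIC = 0.0008737 × 2.74 = 0.002394 mmol/L = 2.394 μmol/L
Ksp = 10^(−8.44) = 3.631×10^-9
Ω = [Ca²⁺][CO3²⁻]/Ksp = (1.16×10^-3)(2.394×10^-6) / 3.631×10^-9 = 0.765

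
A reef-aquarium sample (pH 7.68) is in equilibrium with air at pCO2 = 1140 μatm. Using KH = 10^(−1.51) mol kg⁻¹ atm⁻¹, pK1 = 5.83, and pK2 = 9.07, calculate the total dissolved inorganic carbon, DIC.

[CO2*] = KH · pCO2 = 10^(−1.51) × 1140×10^-6 = 3.523×10^-5 mol/kg
α₀ = 1/(1 + K1/[H⁺] + K1K2/[H⁺]²) = 1/(1 + 10^+1.85 + 10^+0.46) = 0.01339
DIC = [CO2*]/α₀ = 3.523×10^-5 / 0.01339 = 2.63 mmol/kg

DIC = 2.63 mmol/kg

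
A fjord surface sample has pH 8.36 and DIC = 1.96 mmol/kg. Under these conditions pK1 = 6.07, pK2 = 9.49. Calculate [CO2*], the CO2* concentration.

α₀ = 1 / (1 + K1/[H⁺] + K1K2/[H⁺]²) = 1 / (1 + 10^+2.29 + 10^+1.16)
   = 1 / (1 + 194.98 + 14.454) = 1/210.44 = 0.004752
[CO2*] = α₀ × DIC = 0.004752 × 1.96 = 0.00931 mmol/kg = 9.31 μmol/kg

[CO2*] = 9.31 μmol/kg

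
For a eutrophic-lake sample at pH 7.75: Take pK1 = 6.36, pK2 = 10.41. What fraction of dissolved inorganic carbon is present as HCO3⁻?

α₁ = 0.959

α₁ = 1 / (1 + [H⁺]/K1 + K2/[H⁺]) = 1 / (1 + 10^-1.39 + 10^-2.66)
   = 1 / (1 + 0.040738 + 0.0021878) = 1/1.0429 = 0.9588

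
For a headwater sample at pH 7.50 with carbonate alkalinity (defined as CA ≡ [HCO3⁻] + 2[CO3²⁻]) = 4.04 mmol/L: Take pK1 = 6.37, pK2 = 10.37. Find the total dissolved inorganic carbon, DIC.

CA = [HCO3⁻] + 2[CO3²⁻] = (α₁ + 2α₂)·DIC
At pH 7.50: [H⁺]/K1 = 10^-1.13 = 0.074131, K2/[H⁺] = 10^-2.87 = 0.0013490
α₁ = 1/(1 + 0.074131 + 0.0013490) = 1/1.0755 = 0.9298; α₂ = α₁·K2/[H⁺] = 0.001254
α₁ + 2α₂ = 0.9323
DIC = CA / (α₁ + 2α₂) = 4.04 / 0.9323 = 4.33 mmol/L

DIC = 4.33 mmol/L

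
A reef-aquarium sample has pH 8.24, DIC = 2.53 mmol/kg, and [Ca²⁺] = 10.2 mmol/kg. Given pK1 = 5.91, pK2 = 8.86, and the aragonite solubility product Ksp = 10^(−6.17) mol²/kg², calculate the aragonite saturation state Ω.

Ω = 7.36

α₂ = 1 / (1 + [H⁺]/K2 + [H⁺]²/(K1K2)) = 1 / (1 + 10^+0.62 + 10^-1.71)
   = 1 / (1 + 4.1687 + 0.019498) = 1/5.1882 = 0.1927
[CO3²⁻] = α₂ × DIC = 0.1927 × 2.53 = 0.4876 mmol/kg
Ksp = 10^(−6.17) = 6.761×10^-7
Ω = [Ca²⁺][CO3²⁻]/Ksp = (10.2×10^-3)(4.876×10^-4) / 6.761×10^-7 = 7.36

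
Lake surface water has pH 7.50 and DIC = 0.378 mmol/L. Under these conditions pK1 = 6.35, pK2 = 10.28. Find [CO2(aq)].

α₀ = 1 / (1 + K1/[H⁺] + K1K2/[H⁺]²) = 1 / (1 + 10^+1.15 + 10^-1.63)
   = 1 / (1 + 14.125 + 0.023442) = 1/15.149 = 0.06601
[CO2*] = α₀ × DIC = 0.06601 × 0.378 = 0.0250 mmol/L

[CO2*] = 0.0250 mmol/L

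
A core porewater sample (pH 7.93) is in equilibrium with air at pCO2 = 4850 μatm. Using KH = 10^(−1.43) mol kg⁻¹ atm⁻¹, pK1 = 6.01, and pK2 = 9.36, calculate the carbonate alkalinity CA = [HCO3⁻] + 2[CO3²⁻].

[CO2*] = KH · pCO2 = 10^(−1.43) × 4850×10^-6 = 1.802×10^-4 mol/kg
α₀ = 1/(1 + K1/[H⁺] + K1K2/[H⁺]²) = 1/(1 + 10^+1.92 + 10^+0.49) = 0.01146
DIC = [CO2*]/α₀ = 1.802×10^-4 / 0.01146 = 15.72 mmol/kg
CA = (α₁ + 2α₂)·DIC = (0.9531 + 2×0.03541) × 15.72 = 16.1 mmol/kg

CA = 16.1 mmol/kg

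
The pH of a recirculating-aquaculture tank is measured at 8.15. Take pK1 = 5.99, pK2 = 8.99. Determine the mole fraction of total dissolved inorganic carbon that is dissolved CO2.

α₀ = 0.00601

α₀ = 1 / (1 + K1/[H⁺] + K1K2/[H⁺]²) = 1 / (1 + 10^+2.16 + 10^+1.32)
   = 1 / (1 + 144.54 + 20.893) = 1/166.44 = 0.006008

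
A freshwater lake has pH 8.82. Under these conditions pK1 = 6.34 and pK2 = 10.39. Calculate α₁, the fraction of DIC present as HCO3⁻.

α₁ = 0.971

α₁ = 1 / (1 + [H⁺]/K1 + K2/[H⁺]) = 1 / (1 + 10^-2.48 + 10^-1.57)
   = 1 / (1 + 0.0033113 + 0.026915) = 1/1.0302 = 0.9707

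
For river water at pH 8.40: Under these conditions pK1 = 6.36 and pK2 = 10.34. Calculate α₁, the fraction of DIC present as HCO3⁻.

α₁ = 0.980

α₁ = 1 / (1 + [H⁺]/K1 + K2/[H⁺]) = 1 / (1 + 10^-2.04 + 10^-1.94)
   = 1 / (1 + 0.0091201 + 0.011482) = 1/1.0206 = 0.9798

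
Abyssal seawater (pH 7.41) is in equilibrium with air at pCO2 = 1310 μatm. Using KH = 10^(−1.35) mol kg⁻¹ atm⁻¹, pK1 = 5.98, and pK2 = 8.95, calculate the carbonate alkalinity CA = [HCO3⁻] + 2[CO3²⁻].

CA = 1.67 mmol/kg

[CO2*] = KH · pCO2 = 10^(−1.35) × 1310×10^-6 = 5.852×10^-5 mol/kg
α₀ = 1/(1 + K1/[H⁺] + K1K2/[H⁺]²) = 1/(1 + 10^+1.43 + 10^-0.11) = 0.03485
DIC = [CO2*]/α₀ = 5.852×10^-5 / 0.03485 = 1.679 mmol/kg
CA = (α₁ + 2α₂)·DIC = (0.9381 + 2×0.02705) × 1.679 = 1.67 mmol/kg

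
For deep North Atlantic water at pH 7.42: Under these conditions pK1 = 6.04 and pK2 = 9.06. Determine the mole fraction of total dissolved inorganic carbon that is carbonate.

α₂ = 1 / (1 + [H⁺]/K2 + [H⁺]²/(K1K2)) = 1 / (1 + 10^+1.64 + 10^+0.26)
   = 1 / (1 + 43.652 + 1.8197) = 1/46.471 = 0.02152

α₂ = 0.0215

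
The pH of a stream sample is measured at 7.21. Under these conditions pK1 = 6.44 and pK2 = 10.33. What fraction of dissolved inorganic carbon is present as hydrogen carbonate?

α₁ = 1 / (1 + [H⁺]/K1 + K2/[H⁺]) = 1 / (1 + 10^-0.77 + 10^-3.12)
   = 1 / (1 + 0.16982 + 0.00075858) = 1/1.1706 = 0.8543

α₁ = 0.854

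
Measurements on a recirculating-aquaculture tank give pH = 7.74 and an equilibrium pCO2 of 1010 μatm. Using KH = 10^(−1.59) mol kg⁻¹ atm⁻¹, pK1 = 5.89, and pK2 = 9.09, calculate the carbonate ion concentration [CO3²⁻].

[CO3²⁻] = 0.0821 mmol/kg

[CO2*] = KH · pCO2 = 10^(−1.59) × 1010×10^-6 = 2.596×10^-5 mol/kg
α₀ = 1/(1 + K1/[H⁺] + K1K2/[H⁺]²) = 1/(1 + 10^+1.85 + 10^+0.50) = 0.01334
DIC = [CO2*]/α₀ = 2.596×10^-5 / 0.01334 = 1.946 mmol/kg
[CO3²⁻] = α₂·DIC; α₂ = 0.04219, so [CO3²⁻] = 0.04219 × 1.946 = 0.0821 mmol/kg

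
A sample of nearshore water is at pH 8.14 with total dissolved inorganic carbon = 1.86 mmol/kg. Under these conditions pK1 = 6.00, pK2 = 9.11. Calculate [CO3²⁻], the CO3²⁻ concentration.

α₂ = 1 / (1 + [H⁺]/K2 + [H⁺]²/(K1K2)) = 1 / (1 + 10^+0.97 + 10^-1.17)
   = 1 / (1 + 9.3325 + 0.067608) = 1/10.400 = 0.09615
[CO3²⁻] = α₂ × DIC = 0.09615 × 1.86 = 0.179 mmol/kg

[CO3²⁻] = 0.179 mmol/kg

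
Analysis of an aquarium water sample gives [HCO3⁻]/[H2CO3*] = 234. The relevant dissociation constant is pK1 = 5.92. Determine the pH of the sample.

From K1 = [H⁺][HCO3⁻]/[H2CO3*]:  pH = pK1 + log₁₀([HCO3⁻]/[H2CO3*])
log₁₀(234) = +2.369
pH = 5.92 + (+2.369) = 8.29

pH = 8.29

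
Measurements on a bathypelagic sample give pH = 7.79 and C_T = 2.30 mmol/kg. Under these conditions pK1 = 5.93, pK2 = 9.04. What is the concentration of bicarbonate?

[HCO3⁻] = 2.15 mmol/kg

α₁ = 1 / (1 + [H⁺]/K1 + K2/[H⁺]) = 1 / (1 + 10^-1.86 + 10^-1.25)
   = 1 / (1 + 0.013804 + 0.056234) = 1/1.0700 = 0.9345
[HCO3⁻] = α₁ × DIC = 0.9345 × 2.30 = 2.15 mmol/kg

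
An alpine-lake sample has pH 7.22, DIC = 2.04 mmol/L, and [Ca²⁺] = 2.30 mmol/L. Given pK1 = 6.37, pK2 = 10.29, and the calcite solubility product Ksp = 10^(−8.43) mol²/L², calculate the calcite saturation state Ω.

Ω = 0.941

α₂ = 1 / (1 + [H⁺]/K2 + [H⁺]²/(K1K2)) = 1 / (1 + 10^+3.07 + 10^+2.22)
   = 1 / (1 + 1174.9 + 165.96) = 1/1341.9 = 0.0007452
[CO3²⁻] = α₂ × DIC = 0.0007452 × 2.04 = 0.001520 mmol/L = 1.520 μmol/L
Ksp = 10^(−8.43) = 3.715×10^-9
Ω = [Ca²⁺][CO3²⁻]/Ksp = (2.30×10^-3)(1.520×10^-6) / 3.715×10^-9 = 0.941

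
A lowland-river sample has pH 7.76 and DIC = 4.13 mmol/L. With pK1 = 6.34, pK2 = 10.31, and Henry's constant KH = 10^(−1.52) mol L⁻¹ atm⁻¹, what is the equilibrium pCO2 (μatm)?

α₀ = 1 / (1 + K1/[H⁺] + K1K2/[H⁺]²) = 1 / (1 + 10^+1.42 + 10^-1.13)
   = 1 / (1 + 26.303 + 0.074131) = 1/27.377 = 0.03653
[CO2*] = α₀ × DIC = 0.03653 × 4.13 = 0.1509 mmol/L
pCO2 = [CO2*]/KH = 1.509×10^-4 / 3.020×10^-2 = 5000 μatm

pCO2 = 5000 μatm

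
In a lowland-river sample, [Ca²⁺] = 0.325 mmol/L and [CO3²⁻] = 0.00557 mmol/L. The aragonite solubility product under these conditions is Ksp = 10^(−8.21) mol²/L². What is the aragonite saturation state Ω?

Ksp = 10^(−8.21) = 6.166×10^-9
Ω = [Ca²⁺][CO3²⁻]/Ksp = (0.325×10^-3)(0.00557×10^-3) / 6.166×10^-9 = 0.294

Ω = 0.294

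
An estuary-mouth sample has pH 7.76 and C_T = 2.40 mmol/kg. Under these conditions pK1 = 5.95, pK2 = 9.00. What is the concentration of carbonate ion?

α₂ = 1 / (1 + [H⁺]/K2 + [H⁺]²/(K1K2)) = 1 / (1 + 10^+1.24 + 10^-0.57)
   = 1 / (1 + 17.378 + 0.26915) = 1/18.647 = 0.05363
[CO3²⁻] = α₂ × DIC = 0.05363 × 2.40 = 0.129 mmol/kg

[CO3²⁻] = 0.129 mmol/kg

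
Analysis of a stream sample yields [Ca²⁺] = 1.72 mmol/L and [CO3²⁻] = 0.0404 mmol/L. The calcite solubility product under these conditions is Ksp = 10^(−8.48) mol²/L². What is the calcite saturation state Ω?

Ω = 21.0

Ksp = 10^(−8.48) = 3.311×10^-9
Ω = [Ca²⁺][CO3²⁻]/Ksp = (1.72×10^-3)(0.0404×10^-3) / 3.311×10^-9 = 21.0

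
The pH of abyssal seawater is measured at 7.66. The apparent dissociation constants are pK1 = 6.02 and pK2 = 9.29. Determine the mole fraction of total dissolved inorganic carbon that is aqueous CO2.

α₀ = 1 / (1 + K1/[H⁺] + K1K2/[H⁺]²) = 1 / (1 + 10^+1.64 + 10^+0.01)
   = 1 / (1 + 43.652 + 1.0233) = 1/45.675 = 0.02189

α₀ = 0.0219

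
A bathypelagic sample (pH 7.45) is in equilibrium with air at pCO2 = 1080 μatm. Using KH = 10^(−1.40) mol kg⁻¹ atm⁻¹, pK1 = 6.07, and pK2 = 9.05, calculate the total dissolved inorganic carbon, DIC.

[CO2*] = KH · pCO2 = 10^(−1.40) × 1080×10^-6 = 4.300×10^-5 mol/kg
α₀ = 1/(1 + K1/[H⁺] + K1K2/[H⁺]²) = 1/(1 + 10^+1.38 + 10^-0.22) = 0.03908
DIC = [CO2*]/α₀ = 4.300×10^-5 / 0.03908 = 1.10 mmol/kg

DIC = 1.10 mmol/kg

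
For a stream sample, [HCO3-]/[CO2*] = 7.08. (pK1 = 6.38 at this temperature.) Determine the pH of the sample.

pH = 7.23

From K1 = [H⁺][HCO3-]/[CO2*]:  pH = pK1 + log₁₀([HCO3-]/[CO2*])
log₁₀(7.08) = +0.850
pH = 6.38 + (+0.850) = 7.23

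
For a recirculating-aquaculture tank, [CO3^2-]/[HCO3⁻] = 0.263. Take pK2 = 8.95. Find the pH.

pH = 8.37

From K2 = [H⁺][CO3^2-]/[HCO3⁻]:  pH = pK2 + log₁₀([CO3^2-]/[HCO3⁻])
log₁₀(0.263) = -0.580
pH = 8.95 + (-0.580) = 8.37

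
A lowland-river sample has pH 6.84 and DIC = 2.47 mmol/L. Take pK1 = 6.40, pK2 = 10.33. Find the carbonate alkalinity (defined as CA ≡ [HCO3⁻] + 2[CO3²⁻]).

CA = [HCO3⁻] + 2[CO3²⁻] = (α₁ + 2α₂)·DIC
At pH 6.84: [H⁺]/K1 = 10^-0.44 = 0.36308, K2/[H⁺] = 10^-3.49 = 0.00032359
α₁ = 1/(1 + 0.36308 + 0.00032359) = 1/1.3634 = 0.7335; α₂ = α₁·K2/[H⁺] = 0.0002373
α₁ + 2α₂ = 0.7339
CA = 0.7339 × 2.47 = 1.81 mmol/L

CA = 1.81 mmol/L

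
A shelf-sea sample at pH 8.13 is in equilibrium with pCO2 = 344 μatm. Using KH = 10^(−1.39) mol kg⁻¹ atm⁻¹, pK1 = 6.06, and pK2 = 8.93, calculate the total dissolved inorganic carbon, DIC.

[CO2*] = KH · pCO2 = 10^(−1.39) × 344×10^-6 = 1.401×10^-5 mol/kg
α₀ = 1/(1 + K1/[H⁺] + K1K2/[H⁺]²) = 1/(1 + 10^+2.07 + 10^+1.27) = 0.007293
DIC = [CO2*]/α₀ = 1.401×10^-5 / 0.007293 = 1.92 mmol/kg

DIC = 1.92 mmol/kg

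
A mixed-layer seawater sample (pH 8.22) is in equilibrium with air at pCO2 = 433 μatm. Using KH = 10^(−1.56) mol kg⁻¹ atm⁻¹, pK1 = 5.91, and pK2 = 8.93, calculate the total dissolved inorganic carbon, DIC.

DIC = 2.92 mmol/kg

[CO2*] = KH · pCO2 = 10^(−1.56) × 433×10^-6 = 1.193×10^-5 mol/kg
α₀ = 1/(1 + K1/[H⁺] + K1K2/[H⁺]²) = 1/(1 + 10^+2.31 + 10^+1.60) = 0.004082
DIC = [CO2*]/α₀ = 1.193×10^-5 / 0.004082 = 2.92 mmol/kg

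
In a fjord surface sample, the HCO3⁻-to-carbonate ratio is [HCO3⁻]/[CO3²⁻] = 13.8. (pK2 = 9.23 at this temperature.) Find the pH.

pH = 8.09

From K2 = [H⁺][CO3²⁻]/[HCO3⁻]:  pH = pK2 − log₁₀([HCO3⁻]/[CO3²⁻])
log₁₀(13.8) = +1.140
pH = 9.23 − (+1.140) = 8.09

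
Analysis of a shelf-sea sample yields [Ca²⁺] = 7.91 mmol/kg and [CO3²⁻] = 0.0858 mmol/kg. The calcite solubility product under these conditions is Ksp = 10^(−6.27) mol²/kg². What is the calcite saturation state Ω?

Ksp = 10^(−6.27) = 5.370×10^-7
Ω = [Ca²⁺][CO3²⁻]/Ksp = (7.91×10^-3)(0.0858×10^-3) / 5.370×10^-7 = 1.26

Ω = 1.26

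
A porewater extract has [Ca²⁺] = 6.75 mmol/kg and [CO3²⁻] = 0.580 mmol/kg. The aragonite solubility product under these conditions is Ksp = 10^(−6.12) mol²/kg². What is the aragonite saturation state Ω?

Ω = 5.16

Ksp = 10^(−6.12) = 7.586×10^-7
Ω = [Ca²⁺][CO3²⁻]/Ksp = (6.75×10^-3)(0.580×10^-3) / 7.586×10^-7 = 5.16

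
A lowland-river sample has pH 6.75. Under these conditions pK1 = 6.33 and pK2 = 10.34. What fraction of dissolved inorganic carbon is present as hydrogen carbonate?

α₁ = 1 / (1 + [H⁺]/K1 + K2/[H⁺]) = 1 / (1 + 10^-0.42 + 10^-3.59)
   = 1 / (1 + 0.38019 + 0.00025704) = 1/1.3804 = 0.7244

α₁ = 0.724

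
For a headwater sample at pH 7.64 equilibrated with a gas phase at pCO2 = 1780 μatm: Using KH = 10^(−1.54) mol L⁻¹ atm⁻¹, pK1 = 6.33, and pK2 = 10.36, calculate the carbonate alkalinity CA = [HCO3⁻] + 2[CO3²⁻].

[CO2*] = KH · pCO2 = 10^(−1.54) × 1780×10^-6 = 5.134×10^-5 mol/L
α₀ = 1/(1 + K1/[H⁺] + K1K2/[H⁺]²) = 1/(1 + 10^+1.31 + 10^-1.41) = 0.04661
DIC = [CO2*]/α₀ = 5.134×10^-5 / 0.04661 = 1.101 mmol/L
CA = (α₁ + 2α₂)·DIC = (0.9516 + 2×0.001813) × 1.101 = 1.05 mmol/L

CA = 1.05 mmol/L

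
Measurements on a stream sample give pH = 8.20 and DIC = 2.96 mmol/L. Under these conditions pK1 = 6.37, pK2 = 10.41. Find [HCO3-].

[HCO3⁻] = 2.90 mmol/L

α₁ = 1 / (1 + [H⁺]/K1 + K2/[H⁺]) = 1 / (1 + 10^-1.83 + 10^-2.21)
   = 1 / (1 + 0.014791 + 0.0061660) = 1/1.0210 = 0.9795
[HCO3⁻] = α₁ × DIC = 0.9795 × 2.96 = 2.90 mmol/L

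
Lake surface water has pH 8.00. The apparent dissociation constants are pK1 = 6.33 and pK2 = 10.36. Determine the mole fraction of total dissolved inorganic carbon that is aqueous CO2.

α₀ = 1 / (1 + K1/[H⁺] + K1K2/[H⁺]²) = 1 / (1 + 10^+1.67 + 10^-0.69)
   = 1 / (1 + 46.774 + 0.20417) = 1/47.978 = 0.02084

α₀ = 0.0208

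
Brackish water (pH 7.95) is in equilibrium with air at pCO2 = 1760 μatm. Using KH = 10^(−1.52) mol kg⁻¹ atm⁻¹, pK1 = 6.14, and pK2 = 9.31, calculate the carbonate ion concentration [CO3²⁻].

[CO3²⁻] = 0.150 mmol/kg

[CO2*] = KH · pCO2 = 10^(−1.52) × 1760×10^-6 = 5.315×10^-5 mol/kg
α₀ = 1/(1 + K1/[H⁺] + K1K2/[H⁺]²) = 1/(1 + 10^+1.81 + 10^+0.45) = 0.01462
DIC = [CO2*]/α₀ = 5.315×10^-5 / 0.01462 = 3.635 mmol/kg
[CO3²⁻] = α₂·DIC; α₂ = 0.04121, so [CO3²⁻] = 0.04121 × 3.635 = 0.150 mmol/kg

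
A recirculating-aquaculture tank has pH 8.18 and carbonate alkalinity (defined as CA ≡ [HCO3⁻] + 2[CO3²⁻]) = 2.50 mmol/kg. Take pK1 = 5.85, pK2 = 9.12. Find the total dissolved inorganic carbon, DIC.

CA = [HCO3⁻] + 2[CO3²⁻] = (α₁ + 2α₂)·DIC
At pH 8.18: [H⁺]/K1 = 10^-2.33 = 0.0046774, K2/[H⁺] = 10^-0.94 = 0.11482
α₁ = 1/(1 + 0.0046774 + 0.11482) = 1/1.1195 = 0.8933; α₂ = α₁·K2/[H⁺] = 0.1026
α₁ + 2α₂ = 1.0984
DIC = CA / (α₁ + 2α₂) = 2.50 / 1.0984 = 2.28 mmol/kg

DIC = 2.28 mmol/kg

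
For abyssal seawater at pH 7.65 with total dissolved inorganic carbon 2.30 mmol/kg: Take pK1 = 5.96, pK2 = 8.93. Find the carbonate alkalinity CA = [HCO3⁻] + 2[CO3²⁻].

CA = [HCO3⁻] + 2[CO3²⁻] = (α₁ + 2α₂)·DIC
At pH 7.65: [H⁺]/K1 = 10^-1.69 = 0.020417, K2/[H⁺] = 10^-1.28 = 0.052481
α₁ = 1/(1 + 0.020417 + 0.052481) = 1/1.0729 = 0.9321; α₂ = α₁·K2/[H⁺] = 0.04891
α₁ + 2α₂ = 1.0299
CA = 1.0299 × 2.30 = 2.37 mmol/kg

CA = 2.37 mmol/kg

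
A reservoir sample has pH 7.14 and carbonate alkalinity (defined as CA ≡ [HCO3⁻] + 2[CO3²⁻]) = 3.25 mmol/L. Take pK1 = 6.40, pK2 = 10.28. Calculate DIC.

CA = [HCO3⁻] + 2[CO3²⁻] = (α₁ + 2α₂)·DIC
At pH 7.14: [H⁺]/K1 = 10^-0.74 = 0.18197, K2/[H⁺] = 10^-3.14 = 0.00072444
α₁ = 1/(1 + 0.18197 + 0.00072444) = 1/1.1827 = 0.8455; α₂ = α₁·K2/[H⁺] = 0.0006125
α₁ + 2α₂ = 0.8468
DIC = CA / (α₁ + 2α₂) = 3.25 / 0.8468 = 3.84 mmol/L

DIC = 3.84 mmol/L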